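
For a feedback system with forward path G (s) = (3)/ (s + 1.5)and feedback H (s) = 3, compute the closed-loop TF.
Closed-loop T = G/(1+GH).
Numerator: G_num * H_den = 3.
Denominator: G_den * H_den + G_num * H_num = (s + 1.5) + (9) = s + 10.5.
T(s) = (3)/(s + 10.5)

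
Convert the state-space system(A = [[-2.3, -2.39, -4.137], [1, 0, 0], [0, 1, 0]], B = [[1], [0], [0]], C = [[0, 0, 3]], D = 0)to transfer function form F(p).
F(p) = C(pI - A)⁻¹B + D.
Characteristic polynomial det(pI - A) = p^3 + 2.3*p^2 + 2.39*p + 4.137.
Numerator from C·adj(pI-A)·B + D·det(pI-A) = 3.
F(p) = (3)/(p^3 + 2.3*p^2 + 2.39*p + 4.137)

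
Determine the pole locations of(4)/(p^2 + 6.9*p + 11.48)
Set denominator = 0: p^2 + 6.9*p + 11.48 = (p + 4.1)(p + 2.8) = 0 → Poles: -2.8, -4.1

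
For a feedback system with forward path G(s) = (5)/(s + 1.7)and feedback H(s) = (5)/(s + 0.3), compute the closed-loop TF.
Closed-loop T = G/(1+GH).
Numerator: G_num * H_den = 5*s + 1.5.
Denominator: G_den * H_den + G_num * H_num = (s^2 + 2*s + 0.51) + (25) = s^2 + 2*s + 25.51.
T(s) = (5*s + 1.5)/(s^2 + 2*s + 25.51)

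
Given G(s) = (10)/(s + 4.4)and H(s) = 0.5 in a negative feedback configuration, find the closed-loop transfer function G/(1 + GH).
Closed-loop T = G/(1+GH).
Numerator: G_num * H_den = 10.
Denominator: G_den * H_den + G_num * H_num = (s + 4.4) + (5) = s + 9.4.
T(s) = (10)/(s + 9.4)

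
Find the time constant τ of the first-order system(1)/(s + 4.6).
First-order system: τ = -1/pole. Pole = -4.6. τ = -1/(-4.6) = 0.2174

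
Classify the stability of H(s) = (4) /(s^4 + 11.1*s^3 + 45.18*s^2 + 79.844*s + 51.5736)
Denominator: s^4 + 11.1*s^3 + 45.18*s^2 + 79.844*s + 51.5736 = (s + 3.8)(s + 2.9)(s + 1.8)(s + 2.6). Poles: -1.8, -2.6, -2.9, -3.8. Stable (all poles in LHP)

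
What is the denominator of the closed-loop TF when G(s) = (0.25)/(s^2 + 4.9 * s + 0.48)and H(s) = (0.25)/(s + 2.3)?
Characteristic poly = G_den * H_den + G_num * H_num = (s^3 + 7.2*s^2 + 11.75*s + 1.104) + (0.0625) = s^3 + 7.2*s^2 + 11.75*s + 1.1665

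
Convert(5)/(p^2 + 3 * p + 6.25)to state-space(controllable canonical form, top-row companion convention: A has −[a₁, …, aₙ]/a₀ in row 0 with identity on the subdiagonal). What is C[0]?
Reachable canonical form: C = numerator coefficients (right-aligned, zero-padded to length n).
num = 5, C = [[0, 5]].
C[0] = 0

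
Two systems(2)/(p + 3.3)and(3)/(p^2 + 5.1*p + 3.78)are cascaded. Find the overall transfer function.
Series: H = H₁ · H₂ = (n₁·n₂)/(d₁·d₂).
Num: n₁·n₂ = 6. Den: d₁·d₂ = p^3 + 8.4*p^2 + 20.61*p + 12.474.
H(p) = (6)/(p^3 + 8.4*p^2 + 20.61*p + 12.474)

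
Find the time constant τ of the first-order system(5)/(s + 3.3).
First-order system: τ = -1/pole. Pole = -3.3. τ = -1/(-3.3) = 0.303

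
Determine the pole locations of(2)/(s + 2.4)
Set denominator = 0: s + 2.4 = 0 → Poles: -2.4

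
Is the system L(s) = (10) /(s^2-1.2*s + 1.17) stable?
Denominator: s^2 - 1.2*s + 1.17. Poles: 0.6 + 0.9j, 0.6 - 0.9j. All Re(p)<0: No (unstable)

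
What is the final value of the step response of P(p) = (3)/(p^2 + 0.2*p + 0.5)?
FVT: lim_{t→∞} y(t) = lim_{p→0} p*Y(p) where Y(p) = P(p)/p.
= lim_{p→0} P(p) = P(0) = num(0)/den(0) = 3/0.5 = 6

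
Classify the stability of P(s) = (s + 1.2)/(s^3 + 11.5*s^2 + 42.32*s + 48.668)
Denominator: s^3 + 11.5*s^2 + 42.32*s + 48.668 = (s + 4.6)(s + 2.3)(s + 4.6). Poles: -2.3, -4.6, -4.6. Stable (all poles in LHP)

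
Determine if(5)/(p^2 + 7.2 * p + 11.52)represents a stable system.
Denominator: p^2 + 7.2*p + 11.52 = (p + 4.8)(p + 2.4). Poles: -2.4, -4.8. All Re(p)<0: Yes (stable)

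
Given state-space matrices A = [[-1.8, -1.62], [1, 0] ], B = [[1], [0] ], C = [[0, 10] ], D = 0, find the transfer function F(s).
F(s) = C(sI - A)⁻¹B + D.
Characteristic polynomial det(sI - A) = s^2 + 1.8*s + 1.62.
Numerator from C·adj(sI-A)·B + D·det(sI-A) = 10.
F(s) = (10)/(s^2 + 1.8*s + 1.62)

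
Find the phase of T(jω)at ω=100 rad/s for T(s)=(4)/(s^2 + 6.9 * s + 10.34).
Substitute s = j*100: T(j100) = -0.000398513 - 2.75258e-05j.
∠T(j100) = atan2(Im, Re) = atan2(-2.75258e-05, -0.000398513) = -176.05°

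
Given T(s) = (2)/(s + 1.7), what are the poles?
Set denominator = 0: s + 1.7 = 0 → Poles: -1.7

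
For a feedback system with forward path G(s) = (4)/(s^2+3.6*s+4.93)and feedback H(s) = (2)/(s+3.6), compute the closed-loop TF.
Closed-loop T = G/(1+GH).
Numerator: G_num * H_den = 4*s + 14.4.
Denominator: G_den * H_den + G_num * H_num = (s^3 + 7.2*s^2 + 17.89*s + 17.748) + (8) = s^3 + 7.2*s^2 + 17.89*s + 25.748.
T(s) = (4*s + 14.4)/(s^3 + 7.2*s^2 + 17.89*s + 25.748)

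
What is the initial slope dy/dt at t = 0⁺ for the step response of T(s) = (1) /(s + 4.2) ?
IVT: y'(0⁺) = lim_{s→∞} s²·Y(s) = lim_{s→∞} s·T(s).
deg(num) = 0, deg(den) = 1, relative degree = 1, so s·T(s) → (leading num)/(leading den) = 1/1 = 1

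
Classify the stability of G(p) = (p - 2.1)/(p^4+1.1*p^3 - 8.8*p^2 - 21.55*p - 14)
Denominator: p^4 + 1.1*p^3 - 8.8*p^2 - 21.55*p - 14 = (p - 3.5)(p + 1.6)(p^2 + 3*p + 2.5). Poles: -1.5 + 0.5j, -1.5 - 0.5j, -1.6, 3.5. Unstable (1 pole(s) in RHP)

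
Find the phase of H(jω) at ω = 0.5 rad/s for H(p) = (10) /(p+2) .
Substitute p = j*0.5: H(j0.5) = 4.70588 - 1.17647j.
∠H(j0.5) = atan2(Im, Re) = atan2(-1.17647, 4.70588) = -14.04°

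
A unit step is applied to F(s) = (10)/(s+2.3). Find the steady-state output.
FVT: lim_{t→∞} y(t) = lim_{s→0} s*Y(s) where Y(s) = F(s)/s.
= lim_{s→0} F(s) = F(0) = num(0)/den(0) = 10/2.3 = 4.348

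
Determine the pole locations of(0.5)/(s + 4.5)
Set denominator = 0: s + 4.5 = 0 → Poles: -4.5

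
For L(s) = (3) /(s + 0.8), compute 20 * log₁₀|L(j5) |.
Substitute s = j*5: L(j5) = 0.0936037 - 0.585023j.
|L(j5)| = sqrt(Re² + Im²) = 0.5925.
20*log₁₀(0.5925) = -4.55 dB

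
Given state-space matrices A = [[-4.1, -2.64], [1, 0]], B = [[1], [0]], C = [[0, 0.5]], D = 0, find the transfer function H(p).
H(p) = C(pI - A)⁻¹B + D.
Characteristic polynomial det(pI - A) = p^2 + 4.1*p + 2.64.
Numerator from C·adj(pI-A)·B + D·det(pI-A) = 0.5.
H(p) = (0.5)/(p^2 + 4.1*p + 2.64)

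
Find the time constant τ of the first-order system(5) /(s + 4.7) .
First-order system: τ = -1/pole. Pole = -4.7. τ = -1/(-4.7) = 0.2128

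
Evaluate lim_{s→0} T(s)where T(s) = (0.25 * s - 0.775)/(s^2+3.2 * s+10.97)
DC gain = T(0) = num(0)/den(0) = -0.775/10.97 = -0.07065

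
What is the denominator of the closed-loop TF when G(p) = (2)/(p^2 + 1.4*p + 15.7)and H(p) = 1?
Characteristic poly = G_den * H_den + G_num * H_num = (p^2 + 1.4*p + 15.7) + (2) = p^2 + 1.4*p + 17.7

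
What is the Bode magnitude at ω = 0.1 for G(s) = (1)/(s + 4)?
Substitute s = j*0.1: G(j0.1) = 0.249844 - 0.0062461j.
|G(j0.1)| = sqrt(Re² + Im²) = 0.2499.
20*log₁₀(0.2499) = -12.04 dB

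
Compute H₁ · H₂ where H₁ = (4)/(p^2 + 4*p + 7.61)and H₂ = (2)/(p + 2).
Series: H = H₁ · H₂ = (n₁·n₂)/(d₁·d₂).
Num: n₁·n₂ = 8. Den: d₁·d₂ = p^3 + 6*p^2 + 15.61*p + 15.22.
H(p) = (8)/(p^3 + 6*p^2 + 15.61*p + 15.22)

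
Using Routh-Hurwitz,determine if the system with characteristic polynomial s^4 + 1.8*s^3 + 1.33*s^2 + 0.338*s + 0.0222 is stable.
Routh array:
s^4: [1, 1.33, 0.0222]; s^3: [1.8, 0.338]; s^2: [1.14222, 0.0222]; s^1: [0.303016]; s^0: [0.0222]
First column: [1, 1.8, 1.14222, 0.303016, 0.0222]. Sign changes = 0.
Yes, stable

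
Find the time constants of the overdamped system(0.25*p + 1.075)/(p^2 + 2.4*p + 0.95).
Overdamped: real poles at -1.9, -0.5. τ = -1/pole → τ₁ = 0.5263, τ₂ = 2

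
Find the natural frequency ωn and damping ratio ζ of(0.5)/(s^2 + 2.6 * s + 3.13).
Underdamped: complex pole -1.3 + 1.2j. ωn = |pole| = 1.769, ζ = -Re(pole)/ωn = 0.7348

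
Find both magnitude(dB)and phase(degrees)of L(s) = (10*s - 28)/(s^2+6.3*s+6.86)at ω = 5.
Substitute s = j*5: L(j5) = 1.57641 - 0.0189206j.
|L| = 20*log₁₀(sqrt(Re²+Im²)) = 3.95 dB.
∠L = atan2(Im, Re) = -0.69°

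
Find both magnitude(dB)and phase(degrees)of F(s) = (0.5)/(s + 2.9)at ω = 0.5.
Substitute s = j*0.5: F(j0.5) = 0.167436 - 0.0288684j.
|F| = 20*log₁₀(sqrt(Re²+Im²)) = -15.40 dB.
∠F = atan2(Im, Re) = -9.78°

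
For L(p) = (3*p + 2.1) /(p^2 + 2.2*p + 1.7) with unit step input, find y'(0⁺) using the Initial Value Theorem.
IVT: y'(0⁺) = lim_{p→∞} p²·Y(p) = lim_{p→∞} p·L(p).
deg(num) = 1, deg(den) = 2, relative degree = 1, so p·L(p) → (leading num)/(leading den) = 3/1 = 3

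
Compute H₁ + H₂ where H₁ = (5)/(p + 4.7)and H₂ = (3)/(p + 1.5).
Parallel: H = H₁ + H₂ = (n₁·d₂ + n₂·d₁)/(d₁·d₂).
n₁·d₂ = 5*p + 7.5. n₂·d₁ = 3*p + 14.1. Sum = 8*p + 21.6. d₁·d₂ = p^2 + 6.2*p + 7.05.
H(p) = (8*p + 21.6)/(p^2 + 6.2*p + 7.05)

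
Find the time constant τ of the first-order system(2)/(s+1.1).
First-order system: τ = -1/pole. Pole = -1.1. τ = -1/(-1.1) = 0.9091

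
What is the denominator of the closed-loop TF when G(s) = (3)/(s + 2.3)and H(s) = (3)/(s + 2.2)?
Characteristic poly = G_den * H_den + G_num * H_num = (s^2 + 4.5*s + 5.06) + (9) = s^2 + 4.5*s + 14.06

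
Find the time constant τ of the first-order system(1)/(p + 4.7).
First-order system: τ = -1/pole. Pole = -4.7. τ = -1/(-4.7) = 0.2128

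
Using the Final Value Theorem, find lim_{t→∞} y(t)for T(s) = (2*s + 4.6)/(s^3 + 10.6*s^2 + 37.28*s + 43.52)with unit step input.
FVT: lim_{t→∞} y(t) = lim_{s→0} s*Y(s) where Y(s) = T(s)/s.
= lim_{s→0} T(s) = T(0) = num(0)/den(0) = 4.6/43.52 = 0.1057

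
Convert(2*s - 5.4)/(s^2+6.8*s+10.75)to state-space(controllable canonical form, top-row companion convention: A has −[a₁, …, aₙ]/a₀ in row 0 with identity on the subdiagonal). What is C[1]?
Reachable canonical form: C = numerator coefficients (right-aligned, zero-padded to length n).
num = 2*s - 5.4, C = [[2, -5.4]].
C[1] = -5.4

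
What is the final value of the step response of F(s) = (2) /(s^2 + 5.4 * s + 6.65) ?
FVT: lim_{t→∞} y(t) = lim_{s→0} s*Y(s) where Y(s) = F(s)/s.
= lim_{s→0} F(s) = F(0) = num(0)/den(0) = 2/6.65 = 0.3008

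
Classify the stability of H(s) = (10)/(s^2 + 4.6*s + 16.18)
Denominator: s^2 + 4.6*s + 16.18. Poles: -2.3 + 3.3j, -2.3 - 3.3j. Stable (all poles in LHP)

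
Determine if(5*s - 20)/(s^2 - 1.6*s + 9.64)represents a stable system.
Denominator: s^2 - 1.6*s + 9.64. Poles: 0.8 + 3j, 0.8 - 3j. All Re(p)<0: No (unstable)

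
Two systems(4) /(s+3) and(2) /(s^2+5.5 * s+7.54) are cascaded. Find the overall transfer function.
Series: H = H₁ · H₂ = (n₁·n₂)/(d₁·d₂).
Num: n₁·n₂ = 8. Den: d₁·d₂ = s^3 + 8.5*s^2 + 24.04*s + 22.62.
H(s) = (8)/(s^3 + 8.5*s^2 + 24.04*s + 22.62)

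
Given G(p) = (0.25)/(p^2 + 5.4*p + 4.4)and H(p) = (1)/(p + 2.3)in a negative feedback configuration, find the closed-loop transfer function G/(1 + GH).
Closed-loop T = G/(1+GH).
Numerator: G_num * H_den = 0.25*p + 0.575.
Denominator: G_den * H_den + G_num * H_num = (p^3 + 7.7*p^2 + 16.82*p + 10.12) + (0.25) = p^3 + 7.7*p^2 + 16.82*p + 10.37.
T(p) = (0.25*p + 0.575)/(p^3 + 7.7*p^2 + 16.82*p + 10.37)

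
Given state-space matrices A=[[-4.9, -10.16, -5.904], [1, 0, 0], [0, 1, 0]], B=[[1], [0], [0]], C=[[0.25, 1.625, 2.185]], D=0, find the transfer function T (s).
T(s) = C(sI - A)⁻¹B + D.
Characteristic polynomial det(sI - A) = s^3 + 4.9*s^2 + 10.16*s + 5.904.
Numerator from C·adj(sI-A)·B + D·det(sI-A) = 0.25*s^2 + 1.625*s + 2.185.
T(s) = (0.25*s^2 + 1.625*s + 2.185)/(s^3 + 4.9*s^2 + 10.16*s + 5.904)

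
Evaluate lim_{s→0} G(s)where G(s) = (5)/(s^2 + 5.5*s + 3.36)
DC gain = G(0) = num(0)/den(0) = 5/3.36 = 1.488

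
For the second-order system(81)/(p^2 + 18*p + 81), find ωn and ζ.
Standard form: ωn²/(p²+2ζωn·p+ωn²).
const=81=ωn² → ωn=9, p coeff=18=2ζωn → ζ=1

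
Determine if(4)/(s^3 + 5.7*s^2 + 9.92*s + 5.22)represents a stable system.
Denominator: s^3 + 5.7*s^2 + 9.92*s + 5.22 = (s + 1.8)(s + 2.9)(s + 1). Poles: -1, -1.8, -2.9. All Re(p)<0: Yes (stable)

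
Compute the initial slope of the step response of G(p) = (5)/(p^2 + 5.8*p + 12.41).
IVT: y'(0⁺) = lim_{p→∞} p²·Y(p) = lim_{p→∞} p·G(p).
deg(num) = 0, deg(den) = 2, relative degree = 2 ≥ 2, so p·G(p) → 0. Initial slope = 0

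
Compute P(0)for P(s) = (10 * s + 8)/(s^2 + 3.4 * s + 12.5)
DC gain = P(0) = num(0)/den(0) = 8/12.5 = 0.64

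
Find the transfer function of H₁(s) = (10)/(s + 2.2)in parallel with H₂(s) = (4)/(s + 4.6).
Parallel: H = H₁ + H₂ = (n₁·d₂ + n₂·d₁)/(d₁·d₂).
n₁·d₂ = 10*s + 46. n₂·d₁ = 4*s + 8.8. Sum = 14*s + 54.8. d₁·d₂ = s^2 + 6.8*s + 10.12.
H(s) = (14*s + 54.8)/(s^2 + 6.8*s + 10.12)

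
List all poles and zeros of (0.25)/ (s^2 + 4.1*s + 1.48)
Set denominator = 0: s^2 + 4.1*s + 1.48 = (s + 0.4)(s + 3.7) = 0 → Poles: -0.4, -3.7
Numerator is a nonzero constant (0.25) → Zeros: none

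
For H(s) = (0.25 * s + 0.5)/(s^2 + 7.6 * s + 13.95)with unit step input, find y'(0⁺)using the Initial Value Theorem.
IVT: y'(0⁺) = lim_{s→∞} s²·Y(s) = lim_{s→∞} s·H(s).
deg(num) = 1, deg(den) = 2, relative degree = 1, so s·H(s) → (leading num)/(leading den) = 0.25/1 = 0.25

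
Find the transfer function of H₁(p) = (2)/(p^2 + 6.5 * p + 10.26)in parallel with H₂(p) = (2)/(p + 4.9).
Parallel: H = H₁ + H₂ = (n₁·d₂ + n₂·d₁)/(d₁·d₂).
n₁·d₂ = 2*p + 9.8. n₂·d₁ = 2*p^2 + 13*p + 20.52. Sum = 2*p^2 + 15*p + 30.32. d₁·d₂ = p^3 + 11.4*p^2 + 42.11*p + 50.274.
H(p) = (2*p^2 + 15*p + 30.32)/(p^3 + 11.4*p^2 + 42.11*p + 50.274)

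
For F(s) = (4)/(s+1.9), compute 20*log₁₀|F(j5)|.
Substitute s = j*5: F(j5) = 0.265641 - 0.699056j.
|F(j5)| = sqrt(Re² + Im²) = 0.7478.
20*log₁₀(0.7478) = -2.52 dB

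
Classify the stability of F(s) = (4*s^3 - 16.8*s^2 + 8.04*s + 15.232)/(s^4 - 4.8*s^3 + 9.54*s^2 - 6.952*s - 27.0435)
Denominator: s^4 - 4.8*s^3 + 9.54*s^2 - 6.952*s - 27.0435 = (s - 3.3)(s + 1.1)(s^2 - 2.6*s + 7.45). Poles: -1.1, 1.3 + 2.4j, 1.3 - 2.4j, 3.3. Unstable (3 pole(s) in RHP)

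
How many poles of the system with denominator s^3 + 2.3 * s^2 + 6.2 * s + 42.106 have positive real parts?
s^3 + 2.3*s^2 + 6.2*s + 42.106 = (s + 3.7)(s^2 - 1.4*s + 11.38). Poles: -3.7, 0.7 + 3.3j, 0.7 - 3.3j. RHP poles (Re>0): 2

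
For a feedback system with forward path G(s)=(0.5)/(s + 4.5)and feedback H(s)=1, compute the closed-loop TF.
Closed-loop T = G/(1+GH).
Numerator: G_num * H_den = 0.5.
Denominator: G_den * H_den + G_num * H_num = (s + 4.5) + (0.5) = s + 5.
T(s) = (0.5)/(s + 5)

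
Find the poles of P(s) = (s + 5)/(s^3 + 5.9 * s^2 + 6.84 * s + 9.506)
Set denominator = 0: s^3 + 5.9*s^2 + 6.84*s + 9.506 = (s + 4.9)(s^2 + s + 1.94) = 0 → Poles: -0.5 + 1.3j, -0.5 - 1.3j, -4.9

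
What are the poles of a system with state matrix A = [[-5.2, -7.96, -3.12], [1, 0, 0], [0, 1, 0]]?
Eigenvalues solve det(λI - A) = 0.
Characteristic polynomial: λ^3 + 5.2*λ^2 + 7.96*λ + 3.12 = 0.
Factor: (λ + 2.6)(λ + 2)(λ + 0.6) = 0.
Roots: -0.6, -2, -2.6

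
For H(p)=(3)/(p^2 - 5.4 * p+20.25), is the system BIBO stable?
Denominator: p^2 - 5.4*p + 20.25. Poles: 2.7 + 3.6j, 2.7 - 3.6j. All Re(p)<0: No (unstable)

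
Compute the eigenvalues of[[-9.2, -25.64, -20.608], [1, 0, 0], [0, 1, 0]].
Eigenvalues solve det(λI - A) = 0.
Characteristic polynomial: λ^3 + 9.2*λ^2 + 25.64*λ + 20.608 = 0.
Factor: (λ + 3.2)(λ + 4.6)(λ + 1.4) = 0.
Roots: -1.4, -3.2, -4.6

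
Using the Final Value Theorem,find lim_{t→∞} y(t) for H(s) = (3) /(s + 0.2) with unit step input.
FVT: lim_{t→∞} y(t) = lim_{s→0} s*Y(s) where Y(s) = H(s)/s.
= lim_{s→0} H(s) = H(0) = num(0)/den(0) = 3/0.2 = 15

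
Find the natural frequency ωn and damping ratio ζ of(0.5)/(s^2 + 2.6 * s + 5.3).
Underdamped: complex pole -1.3 + 1.9j. ωn = |pole| = 2.302, ζ = -Re(pole)/ωn = 0.5647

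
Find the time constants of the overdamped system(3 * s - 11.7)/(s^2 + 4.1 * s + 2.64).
Overdamped: real poles at -3.3, -0.8. τ = -1/pole → τ₁ = 0.303, τ₂ = 1.25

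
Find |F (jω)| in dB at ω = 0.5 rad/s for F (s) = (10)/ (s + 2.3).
Substitute s = j*0.5: F(j0.5) = 4.15162 - 0.902527j.
|F(j0.5)| = sqrt(Re² + Im²) = 4.249.
20*log₁₀(4.249) = 12.56 dB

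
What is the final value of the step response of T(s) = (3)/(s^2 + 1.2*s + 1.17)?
FVT: lim_{t→∞} y(t) = lim_{s→0} s*Y(s) where Y(s) = T(s)/s.
= lim_{s→0} T(s) = T(0) = num(0)/den(0) = 3/1.17 = 2.564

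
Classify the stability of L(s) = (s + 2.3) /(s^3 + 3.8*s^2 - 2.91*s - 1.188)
Denominator: s^3 + 3.8*s^2 - 2.91*s - 1.188 = (s - 0.9)(s + 4.4)(s + 0.3). Poles: -0.3, -4.4, 0.9. Unstable (1 pole(s) in RHP)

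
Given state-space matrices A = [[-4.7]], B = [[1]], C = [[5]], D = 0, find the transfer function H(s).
H(s) = C(sI - A)⁻¹B + D.
Characteristic polynomial det(sI - A) = s + 4.7.
Numerator from C·adj(sI-A)·B + D·det(sI-A) = 5.
H(s) = (5)/(s + 4.7)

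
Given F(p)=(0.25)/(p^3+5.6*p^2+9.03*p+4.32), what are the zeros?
Numerator is a nonzero constant (0.25) → Zeros: none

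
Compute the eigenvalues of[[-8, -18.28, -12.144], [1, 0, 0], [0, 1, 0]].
Eigenvalues solve det(λI - A) = 0.
Characteristic polynomial: λ^3 + 8*λ^2 + 18.28*λ + 12.144 = 0.
Factor: (λ + 1.2)(λ + 4.6)(λ + 2.2) = 0.
Roots: -1.2, -2.2, -4.6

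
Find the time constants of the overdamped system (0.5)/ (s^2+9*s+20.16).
Overdamped: real poles at -4.8, -4.2. τ = -1/pole → τ₁ = 0.2083, τ₂ = 0.2381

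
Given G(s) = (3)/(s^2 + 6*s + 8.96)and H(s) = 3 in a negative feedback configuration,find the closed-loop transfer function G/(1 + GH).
Closed-loop T = G/(1+GH).
Numerator: G_num * H_den = 3.
Denominator: G_den * H_den + G_num * H_num = (s^2 + 6*s + 8.96) + (9) = s^2 + 6*s + 17.96.
T(s) = (3)/(s^2 + 6*s + 17.96)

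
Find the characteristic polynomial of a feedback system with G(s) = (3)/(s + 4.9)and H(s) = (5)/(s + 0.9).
Characteristic poly = G_den * H_den + G_num * H_num = (s^2 + 5.8*s + 4.41) + (15) = s^2 + 5.8*s + 19.41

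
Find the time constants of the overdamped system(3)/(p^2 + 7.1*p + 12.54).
Overdamped: real poles at -3.8, -3.3. τ = -1/pole → τ₁ = 0.2632, τ₂ = 0.303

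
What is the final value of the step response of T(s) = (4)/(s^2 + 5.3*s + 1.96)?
FVT: lim_{t→∞} y(t) = lim_{s→0} s*Y(s) where Y(s) = T(s)/s.
= lim_{s→0} T(s) = T(0) = num(0)/den(0) = 4/1.96 = 2.041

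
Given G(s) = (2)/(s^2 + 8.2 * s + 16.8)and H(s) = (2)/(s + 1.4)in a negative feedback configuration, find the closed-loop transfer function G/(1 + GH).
Closed-loop T = G/(1+GH).
Numerator: G_num * H_den = 2*s + 2.8.
Denominator: G_den * H_den + G_num * H_num = (s^3 + 9.6*s^2 + 28.28*s + 23.52) + (4) = s^3 + 9.6*s^2 + 28.28*s + 27.52.
T(s) = (2*s + 2.8)/(s^3 + 9.6*s^2 + 28.28*s + 27.52)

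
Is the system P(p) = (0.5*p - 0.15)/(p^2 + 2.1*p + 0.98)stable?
Denominator: p^2 + 2.1*p + 0.98 = (p + 1.4)(p + 0.7). Poles: -0.7, -1.4. All Re(p)<0: Yes (stable)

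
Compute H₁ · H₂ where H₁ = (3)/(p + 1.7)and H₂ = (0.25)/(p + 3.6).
Series: H = H₁ · H₂ = (n₁·n₂)/(d₁·d₂).
Num: n₁·n₂ = 0.75. Den: d₁·d₂ = p^2 + 5.3*p + 6.12.
H(p) = (0.75)/(p^2 + 5.3*p + 6.12)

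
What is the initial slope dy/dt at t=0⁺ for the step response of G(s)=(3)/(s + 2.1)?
IVT: y'(0⁺) = lim_{s→∞} s²·Y(s) = lim_{s→∞} s·G(s).
deg(num) = 0, deg(den) = 1, relative degree = 1, so s·G(s) → (leading num)/(leading den) = 3/1 = 3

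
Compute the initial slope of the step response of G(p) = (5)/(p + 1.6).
IVT: y'(0⁺) = lim_{p→∞} p²·Y(p) = lim_{p→∞} p·G(p).
deg(num) = 0, deg(den) = 1, relative degree = 1, so p·G(p) → (leading num)/(leading den) = 5/1 = 5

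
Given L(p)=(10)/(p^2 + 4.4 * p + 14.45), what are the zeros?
Numerator is a nonzero constant (10) → Zeros: none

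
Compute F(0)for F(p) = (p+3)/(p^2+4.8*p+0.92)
DC gain = F(0) = num(0)/den(0) = 3/0.92 = 3.261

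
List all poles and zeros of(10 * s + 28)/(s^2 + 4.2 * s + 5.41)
Set denominator = 0: s^2 + 4.2*s + 5.41 = 0 → Poles: -2.1 + 1j, -2.1 - 1j
Set numerator = 0: 10*s + 28 = 0 → Zeros: -2.8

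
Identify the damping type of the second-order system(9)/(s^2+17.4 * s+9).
Standard form: ωn²/(s²+2ζωn·s+ωn²) gives ωn=3, ζ=2.9.
Overdamped (ζ = 2.9 > 1)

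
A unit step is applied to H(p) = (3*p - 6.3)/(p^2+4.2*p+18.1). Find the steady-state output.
FVT: lim_{t→∞} y(t) = lim_{p→0} p*Y(p) where Y(p) = H(p)/p.
= lim_{p→0} H(p) = H(0) = num(0)/den(0) = -6.3/18.1 = -0.3481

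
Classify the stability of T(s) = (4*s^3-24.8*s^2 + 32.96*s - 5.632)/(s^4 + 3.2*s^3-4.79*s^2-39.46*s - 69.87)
Denominator: s^4 + 3.2*s^3 - 4.79*s^2 - 39.46*s - 69.87 = (s - 3.4)(s + 3)(s^2 + 3.6*s + 6.85). Poles: -1.8 + 1.9j, -1.8 - 1.9j, -3, 3.4. Unstable (1 pole(s) in RHP)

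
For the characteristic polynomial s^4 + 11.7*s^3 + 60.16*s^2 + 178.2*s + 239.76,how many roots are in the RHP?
s^4 + 11.7*s^3 + 60.16*s^2 + 178.2*s + 239.76 = (s + 3.6)(s + 4.5)(s^2 + 3.6*s + 14.8). Poles: -1.8 + 3.4j, -1.8 - 3.4j, -3.6, -4.5. RHP poles (Re>0): 0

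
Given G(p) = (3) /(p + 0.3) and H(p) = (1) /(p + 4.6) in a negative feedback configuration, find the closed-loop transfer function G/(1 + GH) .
Closed-loop T = G/(1+GH).
Numerator: G_num * H_den = 3*p + 13.8.
Denominator: G_den * H_den + G_num * H_num = (p^2 + 4.9*p + 1.38) + (3) = p^2 + 4.9*p + 4.38.
T(p) = (3*p + 13.8)/(p^2 + 4.9*p + 4.38)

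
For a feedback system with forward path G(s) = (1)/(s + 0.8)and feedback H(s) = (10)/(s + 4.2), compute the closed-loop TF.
Closed-loop T = G/(1+GH).
Numerator: G_num * H_den = s + 4.2.
Denominator: G_den * H_den + G_num * H_num = (s^2 + 5*s + 3.36) + (10) = s^2 + 5*s + 13.36.
T(s) = (s + 4.2)/(s^2 + 5*s + 13.36)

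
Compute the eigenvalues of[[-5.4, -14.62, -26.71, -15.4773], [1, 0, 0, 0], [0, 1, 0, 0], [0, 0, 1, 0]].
Eigenvalues solve det(λI - A) = 0.
Characteristic polynomial: λ^4 + 5.4*λ^3 + 14.62*λ^2 + 26.71*λ + 15.4773 = 0.
Factor: (λ + 0.9)(λ + 2.9)(λ^2 + 1.6*λ + 5.93) = 0.
Roots: -0.8 + 2.3j, -0.8 - 2.3j, -0.9, -2.9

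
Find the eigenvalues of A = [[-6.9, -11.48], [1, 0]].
Eigenvalues solve det(λI - A) = 0.
Characteristic polynomial: λ^2 + 6.9*λ + 11.48 = 0.
Factor: (λ + 4.1)(λ + 2.8) = 0.
Roots: -2.8, -4.1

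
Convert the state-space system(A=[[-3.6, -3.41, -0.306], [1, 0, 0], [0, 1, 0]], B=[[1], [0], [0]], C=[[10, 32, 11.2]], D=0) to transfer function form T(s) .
T(s) = C(sI - A)⁻¹B + D.
Characteristic polynomial det(sI - A) = s^3 + 3.6*s^2 + 3.41*s + 0.306.
Numerator from C·adj(sI-A)·B + D·det(sI-A) = 10*s^2 + 32*s + 11.2.
T(s) = (10*s^2 + 32*s + 11.2)/(s^3 + 3.6*s^2 + 3.41*s + 0.306)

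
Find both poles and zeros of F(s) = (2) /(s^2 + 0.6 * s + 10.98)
Set denominator = 0: s^2 + 0.6*s + 10.98 = 0 → Poles: -0.3 + 3.3j, -0.3 - 3.3j
Numerator is a nonzero constant (2) → Zeros: none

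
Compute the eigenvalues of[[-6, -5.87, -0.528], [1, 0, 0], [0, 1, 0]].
Eigenvalues solve det(λI - A) = 0.
Characteristic polynomial: λ^3 + 6*λ^2 + 5.87*λ + 0.528 = 0.
Factor: (λ + 4.8)(λ + 1.1)(λ + 0.1) = 0.
Roots: -0.1, -1.1, -4.8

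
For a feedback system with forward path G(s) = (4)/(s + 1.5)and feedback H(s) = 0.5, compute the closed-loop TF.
Closed-loop T = G/(1+GH).
Numerator: G_num * H_den = 4.
Denominator: G_den * H_den + G_num * H_num = (s + 1.5) + (2) = s + 3.5.
T(s) = (4)/(s + 3.5)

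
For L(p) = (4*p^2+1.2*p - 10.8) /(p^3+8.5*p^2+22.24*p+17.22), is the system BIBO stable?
Denominator: p^3 + 8.5*p^2 + 22.24*p + 17.22 = (p + 3)(p + 1.4)(p + 4.1). Poles: -1.4, -3, -4.1. All Re(p)<0: Yes (stable)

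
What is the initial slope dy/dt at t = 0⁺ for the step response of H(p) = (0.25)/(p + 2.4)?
IVT: y'(0⁺) = lim_{p→∞} p²·Y(p) = lim_{p→∞} p·H(p).
deg(num) = 0, deg(den) = 1, relative degree = 1, so p·H(p) → (leading num)/(leading den) = 0.25/1 = 0.25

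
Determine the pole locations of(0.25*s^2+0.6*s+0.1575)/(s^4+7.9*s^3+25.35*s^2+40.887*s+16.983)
Set denominator = 0: s^4 + 7.9*s^3 + 25.35*s^2 + 40.887*s + 16.983 = (s + 0.6)(s + 3.7)(s^2 + 3.6*s + 7.65) = 0 → Poles: -0.6, -1.8 + 2.1j, -1.8 - 2.1j, -3.7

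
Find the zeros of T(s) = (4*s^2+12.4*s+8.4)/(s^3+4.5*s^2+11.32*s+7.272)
Set numerator = 0: 4*s^2 + 12.4*s + 8.4 = 4*(s + 2.1)(s + 1) = 0 → Zeros: -1, -2.1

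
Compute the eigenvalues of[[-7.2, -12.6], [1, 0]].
Eigenvalues solve det(λI - A) = 0.
Characteristic polynomial: λ^2 + 7.2*λ + 12.6 = 0.
Factor: (λ + 3)(λ + 4.2) = 0.
Roots: -3, -4.2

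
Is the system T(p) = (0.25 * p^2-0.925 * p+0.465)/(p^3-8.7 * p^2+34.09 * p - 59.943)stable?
Denominator: p^3 - 8.7*p^2 + 34.09*p - 59.943 = (p - 3.9)(p^2 - 4.8*p + 15.37). Poles: 2.4 + 3.1j, 2.4 - 3.1j, 3.9. All Re(p)<0: No (unstable)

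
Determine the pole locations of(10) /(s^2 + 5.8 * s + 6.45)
Set denominator = 0: s^2 + 5.8*s + 6.45 = (s + 4.3)(s + 1.5) = 0 → Poles: -1.5, -4.3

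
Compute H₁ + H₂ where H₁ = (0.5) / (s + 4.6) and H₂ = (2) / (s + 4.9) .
Parallel: H = H₁ + H₂ = (n₁·d₂ + n₂·d₁)/(d₁·d₂).
n₁·d₂ = 0.5*s + 2.45. n₂·d₁ = 2*s + 9.2. Sum = 2.5*s + 11.65. d₁·d₂ = s^2 + 9.5*s + 22.54.
H(s) = (2.5*s + 11.65)/(s^2 + 9.5*s + 22.54)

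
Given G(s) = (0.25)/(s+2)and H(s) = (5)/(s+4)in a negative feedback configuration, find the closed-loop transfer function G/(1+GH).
Closed-loop T = G/(1+GH).
Numerator: G_num * H_den = 0.25*s + 1.
Denominator: G_den * H_den + G_num * H_num = (s^2 + 6*s + 8) + (1.25) = s^2 + 6*s + 9.25.
T(s) = (0.25*s + 1)/(s^2 + 6*s + 9.25)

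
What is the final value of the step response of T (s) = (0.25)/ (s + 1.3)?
FVT: lim_{t→∞} y(t) = lim_{s→0} s*Y(s) where Y(s) = T(s)/s.
= lim_{s→0} T(s) = T(0) = num(0)/den(0) = 0.25/1.3 = 0.1923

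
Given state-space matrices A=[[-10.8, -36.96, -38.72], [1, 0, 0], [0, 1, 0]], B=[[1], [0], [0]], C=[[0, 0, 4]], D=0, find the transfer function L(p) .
L(p) = C(pI - A)⁻¹B + D.
Characteristic polynomial det(pI - A) = p^3 + 10.8*p^2 + 36.96*p + 38.72.
Numerator from C·adj(pI-A)·B + D·det(pI-A) = 4.
L(p) = (4)/(p^3 + 10.8*p^2 + 36.96*p + 38.72)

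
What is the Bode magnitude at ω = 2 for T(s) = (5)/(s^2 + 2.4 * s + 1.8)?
Substitute s = j*2: T(j2) = -0.394548 - 0.860832j.
|T(j2)| = sqrt(Re² + Im²) = 0.9469.
20*log₁₀(0.9469) = -0.47 dB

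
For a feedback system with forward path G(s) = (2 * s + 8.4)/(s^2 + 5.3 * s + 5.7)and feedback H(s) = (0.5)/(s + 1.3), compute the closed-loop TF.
Closed-loop T = G/(1+GH).
Numerator: G_num * H_den = 2*s^2 + 11*s + 10.92.
Denominator: G_den * H_den + G_num * H_num = (s^3 + 6.6*s^2 + 12.59*s + 7.41) + (s + 4.2) = s^3 + 6.6*s^2 + 13.59*s + 11.61.
T(s) = (2*s^2 + 11*s + 10.92)/(s^3 + 6.6*s^2 + 13.59*s + 11.61)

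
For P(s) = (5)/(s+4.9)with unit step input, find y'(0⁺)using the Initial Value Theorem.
IVT: y'(0⁺) = lim_{s→∞} s²·Y(s) = lim_{s→∞} s·P(s).
deg(num) = 0, deg(den) = 1, relative degree = 1, so s·P(s) → (leading num)/(leading den) = 5/1 = 5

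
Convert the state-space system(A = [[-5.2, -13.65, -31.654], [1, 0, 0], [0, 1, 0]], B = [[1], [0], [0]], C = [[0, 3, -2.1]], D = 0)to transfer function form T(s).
T(s) = C(sI - A)⁻¹B + D.
Characteristic polynomial det(sI - A) = s^3 + 5.2*s^2 + 13.65*s + 31.654.
Numerator from C·adj(sI-A)·B + D·det(sI-A) = 3*s - 2.1.
T(s) = (3*s - 2.1)/(s^3 + 5.2*s^2 + 13.65*s + 31.654)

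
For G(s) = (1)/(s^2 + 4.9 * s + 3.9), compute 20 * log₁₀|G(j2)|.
Substitute s = j*2: G(j2) = -0.00104112 - 0.10203j.
|G(j2)| = sqrt(Re² + Im²) = 0.102.
20*log₁₀(0.102) = -19.82 dB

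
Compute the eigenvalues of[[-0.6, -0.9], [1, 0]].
Eigenvalues solve det(λI - A) = 0.
Characteristic polynomial: λ^2 + 0.6*λ + 0.9 = 0.
Roots: -0.3 + 0.9j, -0.3 - 0.9j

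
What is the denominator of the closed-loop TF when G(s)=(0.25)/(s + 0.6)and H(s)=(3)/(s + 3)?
Characteristic poly = G_den * H_den + G_num * H_num = (s^2 + 3.6*s + 1.8) + (0.75) = s^2 + 3.6*s + 2.55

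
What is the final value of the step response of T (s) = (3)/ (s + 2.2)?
FVT: lim_{t→∞} y(t) = lim_{s→0} s*Y(s) where Y(s) = T(s)/s.
= lim_{s→0} T(s) = T(0) = num(0)/den(0) = 3/2.2 = 1.364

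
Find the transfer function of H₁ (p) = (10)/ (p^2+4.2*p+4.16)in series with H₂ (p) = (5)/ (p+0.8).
Series: H = H₁ · H₂ = (n₁·n₂)/(d₁·d₂).
Num: n₁·n₂ = 50. Den: d₁·d₂ = p^3 + 5*p^2 + 7.52*p + 3.328.
H(p) = (50)/(p^3 + 5*p^2 + 7.52*p + 3.328)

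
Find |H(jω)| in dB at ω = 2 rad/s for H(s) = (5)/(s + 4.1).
Substitute s = j*2: H(j2) = 0.985103 - 0.480538j.
|H(j2)| = sqrt(Re² + Im²) = 1.096.
20*log₁₀(1.096) = 0.80 dB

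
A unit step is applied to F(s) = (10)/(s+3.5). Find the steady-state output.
FVT: lim_{t→∞} y(t) = lim_{s→0} s*Y(s) where Y(s) = F(s)/s.
= lim_{s→0} F(s) = F(0) = num(0)/den(0) = 10/3.5 = 2.857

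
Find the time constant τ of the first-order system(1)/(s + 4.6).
First-order system: τ = -1/pole. Pole = -4.6. τ = -1/(-4.6) = 0.2174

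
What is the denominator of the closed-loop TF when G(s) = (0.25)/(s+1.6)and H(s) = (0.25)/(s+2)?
Characteristic poly = G_den * H_den + G_num * H_num = (s^2 + 3.6*s + 3.2) + (0.0625) = s^2 + 3.6*s + 3.2625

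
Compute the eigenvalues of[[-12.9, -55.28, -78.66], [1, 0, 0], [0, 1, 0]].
Eigenvalues solve det(λI - A) = 0.
Characteristic polynomial: λ^3 + 12.9*λ^2 + 55.28*λ + 78.66 = 0.
Factor: (λ + 3.8)(λ + 4.6)(λ + 4.5) = 0.
Roots: -3.8, -4.5, -4.6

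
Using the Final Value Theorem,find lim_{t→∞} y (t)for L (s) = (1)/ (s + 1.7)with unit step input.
FVT: lim_{t→∞} y(t) = lim_{s→0} s*Y(s) where Y(s) = L(s)/s.
= lim_{s→0} L(s) = L(0) = num(0)/den(0) = 1/1.7 = 0.5882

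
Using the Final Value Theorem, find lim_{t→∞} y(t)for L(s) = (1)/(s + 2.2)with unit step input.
FVT: lim_{t→∞} y(t) = lim_{s→0} s*Y(s) where Y(s) = L(s)/s.
= lim_{s→0} L(s) = L(0) = num(0)/den(0) = 1/2.2 = 0.4545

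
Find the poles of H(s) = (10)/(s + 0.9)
Set denominator = 0: s + 0.9 = 0 → Poles: -0.9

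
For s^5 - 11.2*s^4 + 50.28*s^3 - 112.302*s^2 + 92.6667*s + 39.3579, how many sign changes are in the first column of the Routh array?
Routh array:
s^5: [1, 50.28, 92.6667]; s^4: [-11.2, -112.302, 39.3579]; s^3: [40.253, 96.1808]; s^2: [-85.5407, 39.3579]; s^1: [114.702]; s^0: [39.3579]
First column: [1, -11.2, 40.253, -85.5407, 114.702, 39.3579]. Sign changes = 4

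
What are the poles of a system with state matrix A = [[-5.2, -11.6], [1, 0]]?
Eigenvalues solve det(λI - A) = 0.
Characteristic polynomial: λ^2 + 5.2*λ + 11.6 = 0.
Roots: -2.6 + 2.2j, -2.6 - 2.2j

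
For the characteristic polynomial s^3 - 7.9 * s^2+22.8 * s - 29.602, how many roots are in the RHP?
s^3 - 7.9*s^2 + 22.8*s - 29.602 = (s - 4.1)(s^2 - 3.8*s + 7.22). Poles: 1.9 + 1.9j, 1.9 - 1.9j, 4.1. RHP poles (Re>0): 3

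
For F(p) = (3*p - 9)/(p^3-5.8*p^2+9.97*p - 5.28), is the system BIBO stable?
Denominator: p^3 - 5.8*p^2 + 9.97*p - 5.28 = (p - 1.5)(p - 1.1)(p - 3.2). Poles: 1.1, 1.5, 3.2. All Re(p)<0: No (unstable)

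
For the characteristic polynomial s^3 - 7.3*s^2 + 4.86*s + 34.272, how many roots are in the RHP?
s^3 - 7.3*s^2 + 4.86*s + 34.272 = (s - 4.2)(s - 4.8)(s + 1.7). Poles: -1.7, 4.2, 4.8. RHP poles (Re>0): 2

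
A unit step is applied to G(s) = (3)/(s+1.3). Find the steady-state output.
FVT: lim_{t→∞} y(t) = lim_{s→0} s*Y(s) where Y(s) = G(s)/s.
= lim_{s→0} G(s) = G(0) = num(0)/den(0) = 3/1.3 = 2.308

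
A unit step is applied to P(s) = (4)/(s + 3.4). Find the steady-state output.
FVT: lim_{t→∞} y(t) = lim_{s→0} s*Y(s) where Y(s) = P(s)/s.
= lim_{s→0} P(s) = P(0) = num(0)/den(0) = 4/3.4 = 1.176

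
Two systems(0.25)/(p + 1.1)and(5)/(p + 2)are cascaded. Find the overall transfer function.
Series: H = H₁ · H₂ = (n₁·n₂)/(d₁·d₂).
Num: n₁·n₂ = 1.25. Den: d₁·d₂ = p^2 + 3.1*p + 2.2.
H(p) = (1.25)/(p^2 + 3.1*p + 2.2)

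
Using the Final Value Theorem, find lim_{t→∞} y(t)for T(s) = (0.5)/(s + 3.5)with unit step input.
FVT: lim_{t→∞} y(t) = lim_{s→0} s*Y(s) where Y(s) = T(s)/s.
= lim_{s→0} T(s) = T(0) = num(0)/den(0) = 0.5/3.5 = 0.1429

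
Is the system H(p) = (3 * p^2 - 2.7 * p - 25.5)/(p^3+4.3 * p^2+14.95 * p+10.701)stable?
Denominator: p^3 + 4.3*p^2 + 14.95*p + 10.701 = (p + 0.9)(p^2 + 3.4*p + 11.89). Poles: -0.9, -1.7 + 3j, -1.7 - 3j. All Re(p)<0: Yes (stable)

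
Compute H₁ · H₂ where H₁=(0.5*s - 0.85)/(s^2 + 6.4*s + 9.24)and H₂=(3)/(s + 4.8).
Series: H = H₁ · H₂ = (n₁·n₂)/(d₁·d₂).
Num: n₁·n₂ = 1.5*s - 2.55. Den: d₁·d₂ = s^3 + 11.2*s^2 + 39.96*s + 44.352.
H(s) = (1.5*s - 2.55)/(s^3 + 11.2*s^2 + 39.96*s + 44.352)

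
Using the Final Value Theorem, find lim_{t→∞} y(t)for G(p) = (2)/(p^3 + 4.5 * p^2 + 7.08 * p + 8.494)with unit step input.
FVT: lim_{t→∞} y(t) = lim_{p→0} p*Y(p) where Y(p) = G(p)/p.
= lim_{p→0} G(p) = G(0) = num(0)/den(0) = 2/8.494 = 0.2355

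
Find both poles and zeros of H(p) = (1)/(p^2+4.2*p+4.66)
Set denominator = 0: p^2 + 4.2*p + 4.66 = 0 → Poles: -2.1 + 0.5j, -2.1 - 0.5j
Numerator is a nonzero constant (1) → Zeros: none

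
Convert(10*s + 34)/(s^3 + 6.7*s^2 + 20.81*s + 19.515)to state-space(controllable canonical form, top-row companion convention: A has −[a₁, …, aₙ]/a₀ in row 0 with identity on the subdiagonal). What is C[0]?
Reachable canonical form: C = numerator coefficients (right-aligned, zero-padded to length n).
num = 10*s + 34, C = [[0, 10, 34]].
C[0] = 0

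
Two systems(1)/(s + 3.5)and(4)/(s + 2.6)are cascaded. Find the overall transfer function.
Series: H = H₁ · H₂ = (n₁·n₂)/(d₁·d₂).
Num: n₁·n₂ = 4. Den: d₁·d₂ = s^2 + 6.1*s + 9.1.
H(s) = (4)/(s^2 + 6.1*s + 9.1)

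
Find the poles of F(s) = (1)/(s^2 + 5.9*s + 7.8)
Set denominator = 0: s^2 + 5.9*s + 7.8 = (s + 3.9)(s + 2) = 0 → Poles: -2, -3.9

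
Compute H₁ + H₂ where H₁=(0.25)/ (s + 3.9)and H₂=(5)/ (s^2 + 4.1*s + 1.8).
Parallel: H = H₁ + H₂ = (n₁·d₂ + n₂·d₁)/(d₁·d₂).
n₁·d₂ = 0.25*s^2 + 1.025*s + 0.45. n₂·d₁ = 5*s + 19.5. Sum = 0.25*s^2 + 6.025*s + 19.95. d₁·d₂ = s^3 + 8*s^2 + 17.79*s + 7.02.
H(s) = (0.25*s^2 + 6.025*s + 19.95)/(s^3 + 8*s^2 + 17.79*s + 7.02)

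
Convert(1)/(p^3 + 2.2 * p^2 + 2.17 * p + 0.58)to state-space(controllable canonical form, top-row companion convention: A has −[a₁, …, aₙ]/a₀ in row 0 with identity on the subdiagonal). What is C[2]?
Reachable canonical form: C = numerator coefficients (right-aligned, zero-padded to length n).
num = 1, C = [[0, 0, 1]].
C[2] = 1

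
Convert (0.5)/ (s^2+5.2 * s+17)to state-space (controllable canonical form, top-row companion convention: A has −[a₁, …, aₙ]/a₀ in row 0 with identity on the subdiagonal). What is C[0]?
Reachable canonical form: C = numerator coefficients (right-aligned, zero-padded to length n).
num = 0.5, C = [[0, 0.5]].
C[0] = 0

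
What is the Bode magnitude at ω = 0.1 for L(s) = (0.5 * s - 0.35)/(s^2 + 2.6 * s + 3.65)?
Substitute s = j*0.1: L(j0.1) = -0.0946896 + 0.0204998j.
|L(j0.1)| = sqrt(Re² + Im²) = 0.09688.
20*log₁₀(0.09688) = -20.28 dB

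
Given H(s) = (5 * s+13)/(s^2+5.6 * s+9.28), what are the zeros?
Set numerator = 0: 5*s + 13 = 0 → Zeros: -2.6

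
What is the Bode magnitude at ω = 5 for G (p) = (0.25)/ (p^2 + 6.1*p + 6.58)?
Substitute p = j*5: G(j5) = -0.00362728 - 0.00600608j.
|G(j5)| = sqrt(Re² + Im²) = 0.007016.
20*log₁₀(0.007016) = -43.08 dB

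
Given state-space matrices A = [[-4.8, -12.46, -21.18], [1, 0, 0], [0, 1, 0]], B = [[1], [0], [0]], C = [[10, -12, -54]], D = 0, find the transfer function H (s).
H(s) = C(sI - A)⁻¹B + D.
Characteristic polynomial det(sI - A) = s^3 + 4.8*s^2 + 12.46*s + 21.18.
Numerator from C·adj(sI-A)·B + D·det(sI-A) = 10*s^2 - 12*s - 54.
H(s) = (10*s^2 - 12*s - 54)/(s^3 + 4.8*s^2 + 12.46*s + 21.18)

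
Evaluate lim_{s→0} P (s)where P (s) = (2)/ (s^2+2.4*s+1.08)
DC gain = P(0) = num(0)/den(0) = 2/1.08 = 1.852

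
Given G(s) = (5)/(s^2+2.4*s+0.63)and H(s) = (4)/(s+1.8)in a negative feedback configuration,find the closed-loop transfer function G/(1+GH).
Closed-loop T = G/(1+GH).
Numerator: G_num * H_den = 5*s + 9.
Denominator: G_den * H_den + G_num * H_num = (s^3 + 4.2*s^2 + 4.95*s + 1.134) + (20) = s^3 + 4.2*s^2 + 4.95*s + 21.134.
T(s) = (5*s + 9)/(s^3 + 4.2*s^2 + 4.95*s + 21.134)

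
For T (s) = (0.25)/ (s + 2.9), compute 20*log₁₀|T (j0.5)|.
Substitute s = j*0.5: T(j0.5) = 0.0837182 - 0.0144342j.
|T(j0.5)| = sqrt(Re² + Im²) = 0.08495.
20*log₁₀(0.08495) = -21.42 dB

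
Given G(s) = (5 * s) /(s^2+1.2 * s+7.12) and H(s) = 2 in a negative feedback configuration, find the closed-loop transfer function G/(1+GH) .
Closed-loop T = G/(1+GH).
Numerator: G_num * H_den = 5*s.
Denominator: G_den * H_den + G_num * H_num = (s^2 + 1.2*s + 7.12) + (10*s) = s^2 + 11.2*s + 7.12.
T(s) = (5*s)/(s^2 + 11.2*s + 7.12)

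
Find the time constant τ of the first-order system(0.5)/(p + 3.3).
First-order system: τ = -1/pole. Pole = -3.3. τ = -1/(-3.3) = 0.303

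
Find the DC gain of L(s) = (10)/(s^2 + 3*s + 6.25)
DC gain = L(0) = num(0)/den(0) = 10/6.25 = 1.6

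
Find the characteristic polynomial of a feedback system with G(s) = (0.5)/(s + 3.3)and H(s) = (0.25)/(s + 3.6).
Characteristic poly = G_den * H_den + G_num * H_num = (s^2 + 6.9*s + 11.88) + (0.125) = s^2 + 6.9*s + 12.005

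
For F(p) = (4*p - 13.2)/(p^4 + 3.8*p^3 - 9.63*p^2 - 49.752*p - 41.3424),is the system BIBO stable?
Denominator: p^4 + 3.8*p^3 - 9.63*p^2 - 49.752*p - 41.3424 = (p - 3.6)(p + 2.9)(p + 3.3)(p + 1.2). Poles: -1.2, -2.9, -3.3, 3.6. All Re(p)<0: No (unstable)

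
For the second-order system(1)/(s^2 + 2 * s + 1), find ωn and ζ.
Standard form: ωn²/(s²+2ζωn·s+ωn²).
const=1=ωn² → ωn=1, s coeff=2=2ζωn → ζ=1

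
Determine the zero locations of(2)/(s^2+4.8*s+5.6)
Numerator is a nonzero constant (2) → Zeros: none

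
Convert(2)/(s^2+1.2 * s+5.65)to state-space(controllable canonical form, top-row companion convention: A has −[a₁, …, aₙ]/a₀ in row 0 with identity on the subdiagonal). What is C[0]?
Reachable canonical form: C = numerator coefficients (right-aligned, zero-padded to length n).
num = 2, C = [[0, 2]].
C[0] = 0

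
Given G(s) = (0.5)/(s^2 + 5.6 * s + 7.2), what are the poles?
Set denominator = 0: s^2 + 5.6*s + 7.2 = (s + 2)(s + 3.6) = 0 → Poles: -2, -3.6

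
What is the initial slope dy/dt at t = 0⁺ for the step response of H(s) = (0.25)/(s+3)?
IVT: y'(0⁺) = lim_{s→∞} s²·Y(s) = lim_{s→∞} s·H(s).
deg(num) = 0, deg(den) = 1, relative degree = 1, so s·H(s) → (leading num)/(leading den) = 0.25/1 = 0.25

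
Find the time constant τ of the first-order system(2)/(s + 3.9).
First-order system: τ = -1/pole. Pole = -3.9. τ = -1/(-3.9) = 0.2564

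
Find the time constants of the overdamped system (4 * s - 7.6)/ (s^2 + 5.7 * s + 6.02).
Overdamped: real poles at -4.3, -1.4. τ = -1/pole → τ₁ = 0.2326, τ₂ = 0.7143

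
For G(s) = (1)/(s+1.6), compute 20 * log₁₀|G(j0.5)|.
Substitute s = j*0.5: G(j0.5) = 0.569395 - 0.177936j.
|G(j0.5)| = sqrt(Re² + Im²) = 0.5965.
20*log₁₀(0.5965) = -4.49 dB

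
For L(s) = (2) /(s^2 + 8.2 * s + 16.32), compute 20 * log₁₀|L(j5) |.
Substitute s = j*5: L(j5) = -0.00988418 - 0.0466879j.
|L(j5)| = sqrt(Re² + Im²) = 0.04772.
20*log₁₀(0.04772) = -26.43 dB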